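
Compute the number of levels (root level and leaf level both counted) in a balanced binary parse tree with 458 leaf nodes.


In a balanced binary tree with n leaves the deepest leaf is ceil(log2(n)) edges below the root,
so counting node levels inclusive of root and leaves gives ceil(log2(n)) + 1 levels.
log2(458) = 8.8392
ceil(8.8392) = 9
levels = 9 + 1 = 10

10


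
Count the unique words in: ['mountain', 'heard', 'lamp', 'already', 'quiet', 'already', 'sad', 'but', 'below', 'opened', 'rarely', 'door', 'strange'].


Listing all tokens and tracking unique types:
  Token 1: 'mountain' -> NEW (unique so far: 1)
  Token 2: 'heard' -> NEW (unique so far: 2)
  Token 3: 'lamp' -> NEW (unique so far: 3)
  Token 4: 'already' -> NEW (unique so far: 4)
  Token 5: 'quiet' -> NEW (unique so far: 5)
  Token 6: 'already' -> duplicate (unique so far: 5)
  Token 7: 'sad' -> NEW (unique so far: 6)
  Token 8: 'but' -> NEW (unique so far: 7)
  Token 9: 'below' -> NEW (unique so far: 8)
  Token 10: 'opened' -> NEW (unique so far: 9)
  Token 11: 'rarely' -> NEW (unique so far: 10)
  Token 12: 'door' -> NEW (unique so far: 11)
  Token 13: 'strange' -> NEW (unique so far: 12)
Unique types: ('already', 'below', 'but', 'door', 'heard', 'lamp', 'mountain', 'opened', 'quiet', 'rarely', 'sad', 'strange')
Vocabulary size: 12

12


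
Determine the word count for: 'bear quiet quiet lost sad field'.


Counting words by splitting on spaces:
  Word 1: 'bear'
  Word 2: 'quiet'
  Word 3: 'quiet'
  Word 4: 'lost'
  Word 5: 'sad'
  Word 6: 'field'
Total words: 6

6


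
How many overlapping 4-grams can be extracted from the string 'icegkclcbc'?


String 'icegkclcbc' has length L = 10.
Number of overlapping n-grams = L - n + 1
Substituting: 10 - 4 + 1 = 7

7


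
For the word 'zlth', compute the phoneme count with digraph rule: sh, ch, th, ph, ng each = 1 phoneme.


Parsing 'zlth' greedily, digraphs first:
  'z' -> consonant phoneme (phonemes so far: 1)
  'l' -> consonant phoneme (phonemes so far: 2)
  'th' -> digraph (1 consonant phoneme) (phonemes so far: 3)
Total phonemes: 3

3


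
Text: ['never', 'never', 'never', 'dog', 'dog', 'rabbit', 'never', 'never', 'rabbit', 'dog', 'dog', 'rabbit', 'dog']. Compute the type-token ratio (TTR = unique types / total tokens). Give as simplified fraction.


Tokens: 13
Unique types: ('dog', 'never', 'rabbit') = 3
TTR = 3/13
Already in lowest terms.

3/13


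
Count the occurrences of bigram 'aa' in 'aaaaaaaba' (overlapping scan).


Scanning 'aaaaaaaba' for bigram 'aa':
  Position 0: 'aa' -> MATCH
  Position 1: 'aa' -> MATCH
  Position 2: 'aa' -> MATCH
  Position 3: 'aa' -> MATCH
  Position 4: 'aa' -> MATCH
  Position 5: 'aa' -> MATCH
  Position 6: 'ab' -> no
  Position 7: 'ba' -> no
Total matches: 6

6


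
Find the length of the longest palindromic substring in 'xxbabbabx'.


Scanning 'xxbabbabx' for palindromic substrings.
Substring at positions 1-8: 'xbabbabx'.
Check: reverse('xbabbabx') = 'xbabbabx' -> palindrome confirmed.
Neighbouring characters ('x' / '-') break symmetry, so it cannot extend further.
No longer palindromic substring exists; longest length = 8

8


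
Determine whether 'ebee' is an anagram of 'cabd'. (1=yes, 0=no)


Sort characters of 'ebee': 'beee'
Sort characters of 'cabd': 'abcd'
Sorted forms differ -> they are NOT anagrams
Result: 0

0


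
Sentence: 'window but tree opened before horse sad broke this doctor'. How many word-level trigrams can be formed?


Word trigrams from [10] words:
  Trigram 1: (window but tree)
  Trigram 2: (but tree opened)
  Trigram 3: (tree opened before)
  Trigram 4: (opened before horse)
  Trigram 5: (before horse sad)
  Trigram 6: (horse sad broke)
  Trigram 7: (sad broke this)
  Trigram 8: (broke this doctor)
Total word trigrams: 10 - 2 = 8

8


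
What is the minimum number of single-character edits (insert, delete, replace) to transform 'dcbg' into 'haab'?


Building DP table for s1='dcbg' (len 4) and s2='haab' (len 4):
       h  a  a  b
    0  1  2  3  4
  d 1  1  2  3  4
  c 2  2  2  3  4
  b 3  3  3  3  3
  g 4  4  4  4  4
Edit distance = dp[4][4] = 4

4


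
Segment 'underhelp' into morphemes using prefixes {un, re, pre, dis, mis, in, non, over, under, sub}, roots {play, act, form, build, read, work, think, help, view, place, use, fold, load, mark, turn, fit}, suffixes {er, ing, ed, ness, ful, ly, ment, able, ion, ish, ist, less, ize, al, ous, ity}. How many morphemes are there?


Segmenting 'underhelp' against the inventory:
  'under' -> prefix (morpheme 1)
  'help' -> root (morpheme 2)
Total morphemes: 2

2


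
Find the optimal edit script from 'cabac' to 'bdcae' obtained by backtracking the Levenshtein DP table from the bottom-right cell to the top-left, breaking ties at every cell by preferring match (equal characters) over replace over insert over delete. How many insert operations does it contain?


Edit distance = 4. Backtracking from cell (5, 5) with preference match > replace > insert > delete,
then listing the resulting alignment 'cabac' -> 'bdcae' left to right:
  Step 1: replace c->b
  Step 2: replace a->d
  Step 3: replace b->c
  Step 4: keep 'a'
  Step 5: replace c->e
Total insertions: 0

0


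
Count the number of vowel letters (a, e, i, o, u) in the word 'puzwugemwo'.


Scanning each character of 'puzwugemwo':
  Position 1: 'p' -> consonant (running count: 0)
  Position 2: 'u' -> vowel (running count: 1)
  Position 3: 'z' -> consonant (running count: 1)
  Position 4: 'w' -> consonant (running count: 1)
  Position 5: 'u' -> vowel (running count: 2)
  Position 6: 'g' -> consonant (running count: 2)
  Position 7: 'e' -> vowel (running count: 3)
  Position 8: 'm' -> consonant (running count: 3)
  Position 9: 'w' -> consonant (running count: 3)
  Position 10: 'o' -> vowel (running count: 4)
Total vowels: 4

4


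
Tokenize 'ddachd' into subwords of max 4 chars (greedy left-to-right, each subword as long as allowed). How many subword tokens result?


'ddachd' has 6 characters.
Chunking with max size 4:
  Chunk 1: 'ddac' (positions 0-3)
  Chunk 2: 'hd' (positions 4-5)
Total chunks: ceil(6 / 4) = 2

2


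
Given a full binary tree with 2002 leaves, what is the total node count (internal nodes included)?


Leaf nodes (terminals): 2002
Internal nodes = n - 1 = 2002 - 1 = 2001
Total = leaves + internal = 2002 + 2001 = 4003

4003


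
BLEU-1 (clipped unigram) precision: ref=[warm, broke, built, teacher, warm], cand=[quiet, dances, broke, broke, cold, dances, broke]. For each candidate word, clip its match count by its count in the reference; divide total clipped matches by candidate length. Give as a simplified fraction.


Reference word counts: {'broke': 1, 'built': 1, 'teacher': 1, 'warm': 2}
Checking each candidate word (with clipping):
  'quiet' -> not in reference -> no match (matches: 0)
  'dances' -> not in reference -> no match (matches: 0)
  'broke' -> in reference (ref count 1, used 1/1) -> match (matches: 1)
  'broke' -> ref count 1 already used up (1/1) -> clipped, no match (matches: 1)
  'cold' -> not in reference -> no match (matches: 1)
  'dances' -> not in reference -> no match (matches: 1)
  'broke' -> ref count 1 already used up (1/1) -> clipped, no match (matches: 1)
Clipped matches: 1, Candidate length: 7
Precision = 1/7

1/7


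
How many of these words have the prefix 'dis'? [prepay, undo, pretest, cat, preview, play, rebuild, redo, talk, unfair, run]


Checking each word for prefix 'dis':
  'prepay' -> no (count: 0)
  'undo' -> no (count: 0)
  'pretest' -> no (count: 0)
  'cat' -> no (count: 0)
  'preview' -> no (count: 0)
  'play' -> no (count: 0)
  'rebuild' -> no (count: 0)
  'redo' -> no (count: 0)
  'talk' -> no (count: 0)
  'unfair' -> no (count: 0)
  'run' -> no (count: 0)
Total with prefix 'dis': 0

0


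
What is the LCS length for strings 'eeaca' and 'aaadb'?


DP table for LCS of 'eeaca' and 'aaadb':
       a  a  a  d  b
    0  0  0  0  0  0
  e 0  0  0  0  0  0
  e 0  0  0  0  0  0
  a 0  1  1  1  1  1
  c 0  1  1  1  1  1
  a 0  1  2  2  2  2
LCS: 'aa'
LCS length = 2

2


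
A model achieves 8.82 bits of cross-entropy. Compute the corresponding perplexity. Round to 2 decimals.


Perplexity formula: PP = 2^H
H = 8.82
PP = 2^8.82
Decompose: 2^8.82 = 2^8 * 2^0.82
2^8 = 256, 2^0.82 ~ 1.7654060
PP ~ 256 * 1.7654060 = 451.9439360
Rounded to 2 decimals: 451.94

451.94


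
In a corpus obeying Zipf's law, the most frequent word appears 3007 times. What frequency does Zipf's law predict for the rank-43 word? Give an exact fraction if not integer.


Zipf's law: freq(rank) = f1 / rank
f1 = 3007, rank = 43
freq = 3007 / 43
GCD(3007, 43) = 1
Simplified: 3007/43

3007/43


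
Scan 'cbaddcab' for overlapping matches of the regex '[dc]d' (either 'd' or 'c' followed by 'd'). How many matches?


Pattern: [dc]d means either 'd' or 'c' followed by 'd'.
Scanning 'cbaddcab' position-by-position:
  Pos 0: window 'cb' -> no
  Pos 1: window 'ba' -> no
  Pos 2: window 'ad' -> no
  Pos 3: window 'dd' -> MATCH
  Pos 4: window 'dc' -> no
  Pos 5: window 'ca' -> no
  Pos 6: window 'ab' -> no
  Pos 7: window 'b' -> no
Total matches: 1

1


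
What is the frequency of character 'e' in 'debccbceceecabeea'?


Scanning 'debccbceceecabeea' for 'e':
  Position 1: 'e' -> MATCH (count: 1)
  Position 7: 'e' -> MATCH (count: 2)
  Position 9: 'e' -> MATCH (count: 3)
  Position 10: 'e' -> MATCH (count: 4)
  Position 14: 'e' -> MATCH (count: 5)
  Position 15: 'e' -> MATCH (count: 6)
Total occurrences of 'e': 6

6


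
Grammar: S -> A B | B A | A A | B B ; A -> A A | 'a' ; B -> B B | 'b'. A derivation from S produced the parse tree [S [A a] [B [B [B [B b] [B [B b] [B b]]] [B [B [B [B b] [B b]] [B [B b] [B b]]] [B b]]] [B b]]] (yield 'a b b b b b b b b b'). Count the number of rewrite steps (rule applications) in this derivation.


Every bracketed nonterminal node [X ...] in the tree is produced by exactly one rule application.
Reading the tree off as a leftmost derivation:
  Step 1: S  =>  A B   (applied S -> A B)
  Step 2: A B  =>  a B   (applied A -> a)
  Step 3: a B  =>  a B B   (applied B -> B B)
  Step 4: a B B  =>  a B B B   (applied B -> B B)
  Step 5: a B B B  =>  a B B B B   (applied B -> B B)
  Step 6: a B B B B  =>  a b B B B   (applied B -> b)
  Step 7: a b B B B  =>  a b B B B B   (applied B -> B B)
  Step 8: a b B B B B  =>  a b b B B B   (applied B -> b)
  Step 9: a b b B B B  =>  a b b b B B   (applied B -> b)
  Step 10: a b b b B B  =>  a b b b B B B   (applied B -> B B)
  Step 11: a b b b B B B  =>  a b b b B B B B   (applied B -> B B)
  Step 12: a b b b B B B B  =>  a b b b B B B B B   (applied B -> B B)
  Step 13: a b b b B B B B B  =>  a b b b b B B B B   (applied B -> b)
  Step 14: a b b b b B B B B  =>  a b b b b b B B B   (applied B -> b)
  Step 15: a b b b b b B B B  =>  a b b b b b B B B B   (applied B -> B B)
  Step 16: a b b b b b B B B B  =>  a b b b b b b B B B   (applied B -> b)
  Step 17: a b b b b b b B B B  =>  a b b b b b b b B B   (applied B -> b)
  Step 18: a b b b b b b b B B  =>  a b b b b b b b b B   (applied B -> b)
  Step 19: a b b b b b b b b B  =>  a b b b b b b b b b   (applied B -> b)
Final yield: a b b b b b b b b b
Total rewrite steps: 19

19


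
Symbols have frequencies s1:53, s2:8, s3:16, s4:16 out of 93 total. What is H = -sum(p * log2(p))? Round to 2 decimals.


Computing entropy H = -sum(p_i * log2(p_i)):
  s1: p = 53/93 = 0.5699, -p*log2(p) = 0.4623
  s2: p = 8/93 = 0.0860, -p*log2(p) = 0.3044
  s3: p = 16/93 = 0.1720, -p*log2(p) = 0.4368
  s4: p = 16/93 = 0.1720, -p*log2(p) = 0.4368
H = sum of terms = 1.6403
Rounded to 2 decimals: 1.64

1.64


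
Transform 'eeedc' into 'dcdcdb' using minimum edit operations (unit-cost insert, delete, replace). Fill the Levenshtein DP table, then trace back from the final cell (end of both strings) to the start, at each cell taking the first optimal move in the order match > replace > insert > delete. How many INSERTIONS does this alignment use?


Edit distance = 5. Backtracking from cell (5, 6) with preference match > replace > insert > delete,
then listing the resulting alignment 'eeedc' -> 'dcdcdb' left to right:
  Step 1: insert 'd' [insertion #1]
  Step 2: replace e->c
  Step 3: replace e->d
  Step 4: replace e->c
  Step 5: keep 'd'
  Step 6: replace c->b
Total insertions: 1

1


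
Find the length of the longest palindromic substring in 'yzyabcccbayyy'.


Scanning 'yzyabcccbayyy' for palindromic substrings.
Substring at positions 2-10: 'yabcccbay'.
Check: reverse('yabcccbay') = 'yabcccbay' -> palindrome confirmed.
Neighbouring characters ('z' / 'y') break symmetry, so it cannot extend further.
No longer palindromic substring exists; longest length = 9

9


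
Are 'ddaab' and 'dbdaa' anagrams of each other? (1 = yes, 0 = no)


Sort characters of 'ddaab': 'aabdd'
Sort characters of 'dbdaa': 'aabdd'
Sorted forms match -> they ARE anagrams
Result: 1

1


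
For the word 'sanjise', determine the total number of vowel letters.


Scanning each character of 'sanjise':
  Position 1: 's' -> consonant (running count: 0)
  Position 2: 'a' -> vowel (running count: 1)
  Position 3: 'n' -> consonant (running count: 1)
  Position 4: 'j' -> consonant (running count: 1)
  Position 5: 'i' -> vowel (running count: 2)
  Position 6: 's' -> consonant (running count: 2)
  Position 7: 'e' -> vowel (running count: 3)
Total vowels: 3

3


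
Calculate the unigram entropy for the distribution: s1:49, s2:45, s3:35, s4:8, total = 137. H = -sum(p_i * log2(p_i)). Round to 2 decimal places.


Computing entropy H = -sum(p_i * log2(p_i)):
  s1: p = 49/137 = 0.3577, -p*log2(p) = 0.5305
  s2: p = 45/137 = 0.3285, -p*log2(p) = 0.5276
  s3: p = 35/137 = 0.2555, -p*log2(p) = 0.5030
  s4: p = 8/137 = 0.0584, -p*log2(p) = 0.2393
H = sum of terms = 1.8004
Rounded to 2 decimals: 1.80

1.80


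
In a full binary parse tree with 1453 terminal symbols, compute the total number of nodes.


Leaf nodes (terminals): 1453
Internal nodes = n - 1 = 1453 - 1 = 1452
Total = leaves + internal = 1453 + 1452 = 2905

2905


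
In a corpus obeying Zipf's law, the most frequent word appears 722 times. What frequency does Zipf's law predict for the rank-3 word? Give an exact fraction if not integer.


Zipf's law: freq(rank) = f1 / rank
f1 = 722, rank = 3
freq = 722 / 3
GCD(722, 3) = 1
Simplified: 722/3

722/3


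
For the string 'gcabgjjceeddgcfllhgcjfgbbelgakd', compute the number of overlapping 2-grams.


String 'gcabgjjceeddgcfllhgcjfgbbelgakd' has length L = 31.
Number of overlapping n-grams = L - n + 1
Substituting: 31 - 2 + 1 = 30

30


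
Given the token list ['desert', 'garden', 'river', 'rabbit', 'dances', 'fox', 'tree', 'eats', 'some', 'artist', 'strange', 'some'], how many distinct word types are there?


Listing all tokens and tracking unique types:
  Token 1: 'desert' -> NEW (unique so far: 1)
  Token 2: 'garden' -> NEW (unique so far: 2)
  Token 3: 'river' -> NEW (unique so far: 3)
  Token 4: 'rabbit' -> NEW (unique so far: 4)
  Token 5: 'dances' -> NEW (unique so far: 5)
  Token 6: 'fox' -> NEW (unique so far: 6)
  Token 7: 'tree' -> NEW (unique so far: 7)
  Token 8: 'eats' -> NEW (unique so far: 8)
  Token 9: 'some' -> NEW (unique so far: 9)
  Token 10: 'artist' -> NEW (unique so far: 10)
  Token 11: 'strange' -> NEW (unique so far: 11)
  Token 12: 'some' -> duplicate (unique so far: 11)
Unique types: ('artist', 'dances', 'desert', 'eats', 'fox', 'garden', 'rabbit', 'river', 'some', 'strange', 'tree')
Vocabulary size: 11

11


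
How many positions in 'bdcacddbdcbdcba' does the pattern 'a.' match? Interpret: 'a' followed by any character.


Pattern: a. means 'a' followed by any character.
Scanning 'bdcacddbdcbdcba' position-by-position:
  Pos 0: window 'bd' -> no
  Pos 1: window 'dc' -> no
  Pos 2: window 'ca' -> no
  Pos 3: window 'ac' -> MATCH
  Pos 4: window 'cd' -> no
  Pos 5: window 'dd' -> no
  Pos 6: window 'db' -> no
  Pos 7: window 'bd' -> no
  Pos 8: window 'dc' -> no
  Pos 9: window 'cb' -> no
  Pos 10: window 'bd' -> no
  Pos 11: window 'dc' -> no
  Pos 12: window 'cb' -> no
  Pos 13: window 'ba' -> no
  Pos 14: window 'a' -> no
Total matches: 1

1


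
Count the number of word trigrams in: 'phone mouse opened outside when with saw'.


Word trigrams from [7] words:
  Trigram 1: (phone mouse opened)
  Trigram 2: (mouse opened outside)
  Trigram 3: (opened outside when)
  Trigram 4: (outside when with)
  Trigram 5: (when with saw)
Total word trigrams: 7 - 2 = 5

5


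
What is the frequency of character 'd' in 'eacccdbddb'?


Scanning 'eacccdbddb' for 'd':
  Position 5: 'd' -> MATCH (count: 1)
  Position 7: 'd' -> MATCH (count: 2)
  Position 8: 'd' -> MATCH (count: 3)
Total occurrences of 'd': 3

3


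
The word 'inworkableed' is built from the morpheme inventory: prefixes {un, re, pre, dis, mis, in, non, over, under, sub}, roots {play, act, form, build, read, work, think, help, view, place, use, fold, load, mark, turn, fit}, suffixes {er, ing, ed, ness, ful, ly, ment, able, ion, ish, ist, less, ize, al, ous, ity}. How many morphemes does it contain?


Segmenting 'inworkableed' against the inventory:
  'in' -> prefix (morpheme 1)
  'work' -> root (morpheme 2)
  'able' -> suffix (morpheme 3)
  'ed' -> suffix (morpheme 4)
Total morphemes: 4

4


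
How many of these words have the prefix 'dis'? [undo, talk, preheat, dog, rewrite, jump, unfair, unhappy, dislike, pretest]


Checking each word for prefix 'dis':
  'undo' -> no (count: 0)
  'talk' -> no (count: 0)
  'preheat' -> no (count: 0)
  'dog' -> no (count: 0)
  'rewrite' -> no (count: 0)
  'jump' -> no (count: 0)
  'unfair' -> no (count: 0)
  'unhappy' -> no (count: 0)
  'dislike' -> YES, starts with 'dis' (count: 1)
  'pretest' -> no (count: 1)
Total with prefix 'dis': 1

1


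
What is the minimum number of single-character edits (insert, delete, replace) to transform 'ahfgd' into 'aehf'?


Building DP table for s1='ahfgd' (len 5) and s2='aehf' (len 4):
       a  e  h  f
    0  1  2  3  4
  a 1  0  1  2  3
  h 2  1  1  1  2
  f 3  2  2  2  1
  g 4  3  3  3  2
  d 5  4  4  4  3
Edit distance = dp[5][4] = 3

3


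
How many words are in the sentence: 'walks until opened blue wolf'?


Counting words by splitting on spaces:
  Word 1: 'walks'
  Word 2: 'until'
  Word 3: 'opened'
  Word 4: 'blue'
  Word 5: 'wolf'
Total words: 5

5


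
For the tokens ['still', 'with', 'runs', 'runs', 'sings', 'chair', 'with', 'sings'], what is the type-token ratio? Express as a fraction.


Tokens: 8
Unique types: ('chair', 'runs', 'sings', 'still', 'with') = 5
TTR = 5/8
Already in lowest terms.

5/8


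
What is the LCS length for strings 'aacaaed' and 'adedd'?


DP table for LCS of 'aacaaed' and 'adedd':
       a  d  e  d  d
    0  0  0  0  0  0
  a 0  1  1  1  1  1
  a 0  1  1  1  1  1
  c 0  1  1  1  1  1
  a 0  1  1  1  1  1
  a 0  1  1  1  1  1
  e 0  1  1  2  2  2
  d 0  1  2  2  3  3
LCS: 'aed'
LCS length = 3

3


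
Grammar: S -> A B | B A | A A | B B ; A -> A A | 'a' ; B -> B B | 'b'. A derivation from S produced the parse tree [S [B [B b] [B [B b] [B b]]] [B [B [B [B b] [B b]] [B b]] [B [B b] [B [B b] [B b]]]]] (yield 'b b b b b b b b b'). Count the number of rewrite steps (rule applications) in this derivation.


Every bracketed nonterminal node [X ...] in the tree is produced by exactly one rule application.
Reading the tree off as a leftmost derivation:
  Step 1: S  =>  B B   (applied S -> B B)
  Step 2: B B  =>  B B B   (applied B -> B B)
  Step 3: B B B  =>  b B B   (applied B -> b)
  Step 4: b B B  =>  b B B B   (applied B -> B B)
  Step 5: b B B B  =>  b b B B   (applied B -> b)
  Step 6: b b B B  =>  b b b B   (applied B -> b)
  Step 7: b b b B  =>  b b b B B   (applied B -> B B)
  Step 8: b b b B B  =>  b b b B B B   (applied B -> B B)
  Step 9: b b b B B B  =>  b b b B B B B   (applied B -> B B)
  Step 10: b b b B B B B  =>  b b b b B B B   (applied B -> b)
  Step 11: b b b b B B B  =>  b b b b b B B   (applied B -> b)
  Step 12: b b b b b B B  =>  b b b b b b B   (applied B -> b)
  Step 13: b b b b b b B  =>  b b b b b b B B   (applied B -> B B)
  Step 14: b b b b b b B B  =>  b b b b b b b B   (applied B -> b)
  Step 15: b b b b b b b B  =>  b b b b b b b B B   (applied B -> B B)
  Step 16: b b b b b b b B B  =>  b b b b b b b b B   (applied B -> b)
  Step 17: b b b b b b b b B  =>  b b b b b b b b b   (applied B -> b)
Final yield: b b b b b b b b b
Total rewrite steps: 17

17


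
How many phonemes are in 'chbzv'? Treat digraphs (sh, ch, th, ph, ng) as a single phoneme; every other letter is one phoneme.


Parsing 'chbzv' greedily, digraphs first:
  'ch' -> digraph (1 consonant phoneme) (phonemes so far: 1)
  'b' -> consonant phoneme (phonemes so far: 2)
  'z' -> consonant phoneme (phonemes so far: 3)
  'v' -> consonant phoneme (phonemes so far: 4)
Total phonemes: 4

4


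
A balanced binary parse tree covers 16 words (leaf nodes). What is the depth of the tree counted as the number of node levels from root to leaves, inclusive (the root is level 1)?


In a balanced binary tree with n leaves the deepest leaf is ceil(log2(n)) edges below the root,
so counting node levels inclusive of root and leaves gives ceil(log2(n)) + 1 levels.
log2(16) = 4.0000
ceil(4.0000) = 4
levels = 4 + 1 = 5

5


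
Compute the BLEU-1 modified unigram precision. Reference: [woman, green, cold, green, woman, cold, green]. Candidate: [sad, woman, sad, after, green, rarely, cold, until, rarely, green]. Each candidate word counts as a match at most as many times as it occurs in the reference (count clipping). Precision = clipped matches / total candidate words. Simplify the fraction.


Reference word counts: {'cold': 2, 'green': 3, 'woman': 2}
Checking each candidate word (with clipping):
  'sad' -> not in reference -> no match (matches: 0)
  'woman' -> in reference (ref count 2, used 1/2) -> match (matches: 1)
  'sad' -> not in reference -> no match (matches: 1)
  'after' -> not in reference -> no match (matches: 1)
  'green' -> in reference (ref count 3, used 1/3) -> match (matches: 2)
  'rarely' -> not in reference -> no match (matches: 2)
  'cold' -> in reference (ref count 2, used 1/2) -> match (matches: 3)
  'until' -> not in reference -> no match (matches: 3)
  'rarely' -> not in reference -> no match (matches: 3)
  'green' -> in reference (ref count 3, used 2/3) -> match (matches: 4)
Clipped matches: 4, Candidate length: 10
Precision = 4/10 = 2/5

2/5


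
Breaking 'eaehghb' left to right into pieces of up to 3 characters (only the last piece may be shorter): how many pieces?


'eaehghb' has 7 characters.
Chunking with max size 3:
  Chunk 1: 'eae' (positions 0-2)
  Chunk 2: 'hgh' (positions 3-5)
  Chunk 3: 'b' (positions 6-6)
Total chunks: ceil(7 / 3) = 3

3


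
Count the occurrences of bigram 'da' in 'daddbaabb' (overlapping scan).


Scanning 'daddbaabb' for bigram 'da':
  Position 0: 'da' -> MATCH
  Position 1: 'ad' -> no
  Position 2: 'dd' -> no
  Position 3: 'db' -> no
  Position 4: 'ba' -> no
  Position 5: 'aa' -> no
  Position 6: 'ab' -> no
  Position 7: 'bb' -> no
Total matches: 1

1


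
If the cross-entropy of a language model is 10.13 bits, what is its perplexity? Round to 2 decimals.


Perplexity formula: PP = 2^H
H = 10.13
PP = 2^10.13
Decompose: 2^10.13 = 2^10 * 2^0.13
2^10 = 1024, 2^0.13 ~ 1.0942937
PP ~ 1024 * 1.0942937 = 1120.5567488
Rounded to 2 decimals: 1120.56

1120.56


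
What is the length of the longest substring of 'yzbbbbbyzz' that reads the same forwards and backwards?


Scanning 'yzbbbbbyzz' for palindromic substrings.
Substring at positions 2-6: 'bbbbb'.
Check: reverse('bbbbb') = 'bbbbb' -> palindrome confirmed.
Neighbouring characters ('z' / 'y') break symmetry, so it cannot extend further.
No longer palindromic substring exists; longest length = 5

5


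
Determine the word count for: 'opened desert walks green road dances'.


Counting words by splitting on spaces:
  Word 1: 'opened'
  Word 2: 'desert'
  Word 3: 'walks'
  Word 4: 'green'
  Word 5: 'road'
  Word 6: 'dances'
Total words: 6

6


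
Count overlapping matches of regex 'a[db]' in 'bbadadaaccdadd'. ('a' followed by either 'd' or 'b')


Pattern: a[db] means 'a' followed by either 'd' or 'b'.
Scanning 'bbadadaaccdadd' position-by-position:
  Pos 0: window 'bb' -> no
  Pos 1: window 'ba' -> no
  Pos 2: window 'ad' -> MATCH
  Pos 3: window 'da' -> no
  Pos 4: window 'ad' -> MATCH
  Pos 5: window 'da' -> no
  Pos 6: window 'aa' -> no
  Pos 7: window 'ac' -> no
  Pos 8: window 'cc' -> no
  Pos 9: window 'cd' -> no
  Pos 10: window 'da' -> no
  Pos 11: window 'ad' -> MATCH
  Pos 12: window 'dd' -> no
  Pos 13: window 'd' -> no
Total matches: 3

3


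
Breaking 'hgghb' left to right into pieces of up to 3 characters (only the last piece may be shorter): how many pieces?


'hgghb' has 5 characters.
Chunking with max size 3:
  Chunk 1: 'hgg' (positions 0-2)
  Chunk 2: 'hb' (positions 3-4)
Total chunks: ceil(5 / 3) = 2

2


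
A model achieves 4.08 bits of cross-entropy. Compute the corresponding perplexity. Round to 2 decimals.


Perplexity formula: PP = 2^H
H = 4.08
PP = 2^4.08
Decompose: 2^4.08 = 2^4 * 2^0.08
2^4 = 16, 2^0.08 ~ 1.0570180
PP ~ 16 * 1.0570180 = 16.9122880
Rounded to 2 decimals: 16.91

16.91


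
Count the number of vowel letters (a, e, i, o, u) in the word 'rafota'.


Scanning each character of 'rafota':
  Position 1: 'r' -> consonant (running count: 0)
  Position 2: 'a' -> vowel (running count: 1)
  Position 3: 'f' -> consonant (running count: 1)
  Position 4: 'o' -> vowel (running count: 2)
  Position 5: 't' -> consonant (running count: 2)
  Position 6: 'a' -> vowel (running count: 3)
Total vowels: 3

3


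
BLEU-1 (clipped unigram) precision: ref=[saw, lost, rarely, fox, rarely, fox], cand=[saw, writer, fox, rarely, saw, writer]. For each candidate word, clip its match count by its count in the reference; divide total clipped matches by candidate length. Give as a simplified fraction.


Reference word counts: {'fox': 2, 'lost': 1, 'rarely': 2, 'saw': 1}
Checking each candidate word (with clipping):
  'saw' -> in reference (ref count 1, used 1/1) -> match (matches: 1)
  'writer' -> not in reference -> no match (matches: 1)
  'fox' -> in reference (ref count 2, used 1/2) -> match (matches: 2)
  'rarely' -> in reference (ref count 2, used 1/2) -> match (matches: 3)
  'saw' -> ref count 1 already used up (1/1) -> clipped, no match (matches: 3)
  'writer' -> not in reference -> no match (matches: 3)
Clipped matches: 3, Candidate length: 6
Precision = 3/6 = 1/2

1/2


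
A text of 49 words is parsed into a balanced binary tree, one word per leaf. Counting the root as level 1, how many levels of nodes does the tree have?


In a balanced binary tree with n leaves the deepest leaf is ceil(log2(n)) edges below the root,
so counting node levels inclusive of root and leaves gives ceil(log2(n)) + 1 levels.
log2(49) = 5.6147
ceil(5.6147) = 6
levels = 6 + 1 = 7

7


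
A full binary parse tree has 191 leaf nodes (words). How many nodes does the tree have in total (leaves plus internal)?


Leaf nodes (terminals): 191
Internal nodes = n - 1 = 191 - 1 = 190
Total = leaves + internal = 191 + 190 = 381

381


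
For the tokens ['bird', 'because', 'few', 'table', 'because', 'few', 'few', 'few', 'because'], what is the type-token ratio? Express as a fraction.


Tokens: 9
Unique types: ('because', 'bird', 'few', 'table') = 4
TTR = 4/9
Already in lowest terms.

4/9


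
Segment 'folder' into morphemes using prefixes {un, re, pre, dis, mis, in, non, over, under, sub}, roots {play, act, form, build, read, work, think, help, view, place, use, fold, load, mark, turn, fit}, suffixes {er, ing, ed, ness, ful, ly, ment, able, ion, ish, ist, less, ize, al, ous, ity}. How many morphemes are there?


Segmenting 'folder' against the inventory:
  'fold' -> root (morpheme 1)
  'er' -> suffix (morpheme 2)
Total morphemes: 2

2


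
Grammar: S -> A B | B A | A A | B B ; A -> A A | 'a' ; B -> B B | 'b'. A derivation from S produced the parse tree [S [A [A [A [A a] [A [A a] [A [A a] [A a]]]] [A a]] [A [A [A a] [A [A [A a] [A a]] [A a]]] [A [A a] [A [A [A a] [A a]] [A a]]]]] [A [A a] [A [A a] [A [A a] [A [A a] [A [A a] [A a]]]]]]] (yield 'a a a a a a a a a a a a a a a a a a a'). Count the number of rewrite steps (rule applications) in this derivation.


Every bracketed nonterminal node [X ...] in the tree is produced by exactly one rule application.
Reading the tree off as a leftmost derivation:
  Step 1: S  =>  A A   (applied S -> A A)
  Step 2: A A  =>  A A A   (applied A -> A A)
  Step 3: A A A  =>  A A A A   (applied A -> A A)
  Step 4: A A A A  =>  A A A A A   (applied A -> A A)
  Step 5: A A A A A  =>  a A A A A   (applied A -> a)
  Step 6: a A A A A  =>  a A A A A A   (applied A -> A A)
  Step 7: a A A A A A  =>  a a A A A A   (applied A -> a)
  Step 8: a a A A A A  =>  a a A A A A A   (applied A -> A A)
  Step 9: a a A A A A A  =>  a a a A A A A   (applied A -> a)
  Step 10: a a a A A A A  =>  a a a a A A A   (applied A -> a)
  Step 11: a a a a A A A  =>  a a a a a A A   (applied A -> a)
  Step 12: a a a a a A A  =>  a a a a a A A A   (applied A -> A A)
  Step 13: a a a a a A A A  =>  a a a a a A A A A   (applied A -> A A)
  Step 14: a a a a a A A A A  =>  a a a a a a A A A   (applied A -> a)
  Step 15: a a a a a a A A A  =>  a a a a a a A A A A   (applied A -> A A)
  Step 16: a a a a a a A A A A  =>  a a a a a a A A A A A   (applied A -> A A)
  Step 17: a a a a a a A A A A A  =>  a a a a a a a A A A A   (applied A -> a)
  Step 18: a a a a a a a A A A A  =>  a a a a a a a a A A A   (applied A -> a)
  Step 19: a a a a a a a a A A A  =>  a a a a a a a a a A A   (applied A -> a)
  Step 20: a a a a a a a a a A A  =>  a a a a a a a a a A A A   (applied A -> A A)
  Step 21: a a a a a a a a a A A A  =>  a a a a a a a a a a A A   (applied A -> a)
  Step 22: a a a a a a a a a a A A  =>  a a a a a a a a a a A A A   (applied A -> A A)
  Step 23: a a a a a a a a a a A A A  =>  a a a a a a a a a a A A A A   (applied A -> A A)
  Step 24: a a a a a a a a a a A A A A  =>  a a a a a a a a a a a A A A   (applied A -> a)
  Step 25: a a a a a a a a a a a A A A  =>  a a a a a a a a a a a a A A   (applied A -> a)
  Step 26: a a a a a a a a a a a a A A  =>  a a a a a a a a a a a a a A   (applied A -> a)
  Step 27: a a a a a a a a a a a a a A  =>  a a a a a a a a a a a a a A A   (applied A -> A A)
  Step 28: a a a a a a a a a a a a a A A  =>  a a a a a a a a a a a a a a A   (applied A -> a)
  Step 29: a a a a a a a a a a a a a a A  =>  a a a a a a a a a a a a a a A A   (applied A -> A A)
  Step 30: a a a a a a a a a a a a a a A A  =>  a a a a a a a a a a a a a a a A   (applied A -> a)
  Step 31: a a a a a a a a a a a a a a a A  =>  a a a a a a a a a a a a a a a A A   (applied A -> A A)
  Step 32: a a a a a a a a a a a a a a a A A  =>  a a a a a a a a a a a a a a a a A   (applied A -> a)
  Step 33: a a a a a a a a a a a a a a a a A  =>  a a a a a a a a a a a a a a a a A A   (applied A -> A A)
  Step 34: a a a a a a a a a a a a a a a a A A  =>  a a a a a a a a a a a a a a a a a A   (applied A -> a)
  Step 35: a a a a a a a a a a a a a a a a a A  =>  a a a a a a a a a a a a a a a a a A A   (applied A -> A A)
  Step 36: a a a a a a a a a a a a a a a a a A A  =>  a a a a a a a a a a a a a a a a a a A   (applied A -> a)
  Step 37: a a a a a a a a a a a a a a a a a a A  =>  a a a a a a a a a a a a a a a a a a a   (applied A -> a)
Final yield: a a a a a a a a a a a a a a a a a a a
Total rewrite steps: 37

37


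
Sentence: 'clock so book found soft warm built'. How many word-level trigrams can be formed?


Word trigrams from [7] words:
  Trigram 1: (clock so book)
  Trigram 2: (so book found)
  Trigram 3: (book found soft)
  Trigram 4: (found soft warm)
  Trigram 5: (soft warm built)
Total word trigrams: 7 - 2 = 5

5


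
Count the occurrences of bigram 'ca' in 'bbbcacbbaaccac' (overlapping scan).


Scanning 'bbbcacbbaaccac' for bigram 'ca':
  Position 0: 'bb' -> no
  Position 1: 'bb' -> no
  Position 2: 'bc' -> no
  Position 3: 'ca' -> MATCH
  Position 4: 'ac' -> no
  Position 5: 'cb' -> no
  Position 6: 'bb' -> no
  Position 7: 'ba' -> no
  Position 8: 'aa' -> no
  Position 9: 'ac' -> no
  Position 10: 'cc' -> no
  Position 11: 'ca' -> MATCH
  Position 12: 'ac' -> no
Total matches: 2

2


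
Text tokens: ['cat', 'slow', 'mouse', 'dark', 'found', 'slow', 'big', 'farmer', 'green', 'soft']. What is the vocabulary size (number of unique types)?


Listing all tokens and tracking unique types:
  Token 1: 'cat' -> NEW (unique so far: 1)
  Token 2: 'slow' -> NEW (unique so far: 2)
  Token 3: 'mouse' -> NEW (unique so far: 3)
  Token 4: 'dark' -> NEW (unique so far: 4)
  Token 5: 'found' -> NEW (unique so far: 5)
  Token 6: 'slow' -> duplicate (unique so far: 5)
  Token 7: 'big' -> NEW (unique so far: 6)
  Token 8: 'farmer' -> NEW (unique so far: 7)
  Token 9: 'green' -> NEW (unique so far: 8)
  Token 10: 'soft' -> NEW (unique so far: 9)
Unique types: ('big', 'cat', 'dark', 'farmer', 'found', 'green', 'mouse', 'slow', 'soft')
Vocabulary size: 9

9


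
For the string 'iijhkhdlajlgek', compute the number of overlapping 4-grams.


String 'iijhkhdlajlgek' has length L = 14.
Number of overlapping n-grams = L - n + 1
Substituting: 14 - 4 + 1 = 11

11


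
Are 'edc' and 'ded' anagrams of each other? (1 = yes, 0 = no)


Sort characters of 'edc': 'cde'
Sort characters of 'ded': 'dde'
Sorted forms differ -> they are NOT anagrams
Result: 0

0


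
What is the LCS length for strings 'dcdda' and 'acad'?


DP table for LCS of 'dcdda' and 'acad':
       a  c  a  d
    0  0  0  0  0
  d 0  0  0  0  1
  c 0  0  1  1  1
  d 0  0  1  1  2
  d 0  0  1  1  2
  a 0  1  1  2  2
LCS: 'cd'
LCS length = 2

2


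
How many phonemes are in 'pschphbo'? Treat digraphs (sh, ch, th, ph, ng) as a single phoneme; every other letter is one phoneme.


Parsing 'pschphbo' greedily, digraphs first:
  'p' -> consonant phoneme (phonemes so far: 1)
  's' -> consonant phoneme (phonemes so far: 2)
  'ch' -> digraph (1 consonant phoneme) (phonemes so far: 3)
  'ph' -> digraph (1 consonant phoneme) (phonemes so far: 4)
  'b' -> consonant phoneme (phonemes so far: 5)
  'o' -> vowel phoneme (phonemes so far: 6)
Total phonemes: 6

6


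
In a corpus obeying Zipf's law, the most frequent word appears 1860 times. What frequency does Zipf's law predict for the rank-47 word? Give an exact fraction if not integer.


Zipf's law: freq(rank) = f1 / rank
f1 = 1860, rank = 47
freq = 1860 / 47
GCD(1860, 47) = 1
Simplified: 1860/47

1860/47


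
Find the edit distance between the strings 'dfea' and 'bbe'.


Building DP table for s1='dfea' (len 4) and s2='bbe' (len 3):
       b  b  e
    0  1  2  3
  d 1  1  2  3
  f 2  2  2  3
  e 3  3  3  2
  a 4  4  4  3
Edit distance = dp[4][3] = 3

3


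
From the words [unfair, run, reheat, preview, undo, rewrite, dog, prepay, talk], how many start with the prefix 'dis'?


Checking each word for prefix 'dis':
  'unfair' -> no (count: 0)
  'run' -> no (count: 0)
  'reheat' -> no (count: 0)
  'preview' -> no (count: 0)
  'undo' -> no (count: 0)
  'rewrite' -> no (count: 0)
  'dog' -> no (count: 0)
  'prepay' -> no (count: 0)
  'talk' -> no (count: 0)
Total with prefix 'dis': 0

0


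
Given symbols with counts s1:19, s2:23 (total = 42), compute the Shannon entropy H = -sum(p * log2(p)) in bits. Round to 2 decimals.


Computing entropy H = -sum(p_i * log2(p_i)):
  s1: p = 19/42 = 0.4524, -p*log2(p) = 0.5177
  s2: p = 23/42 = 0.5476, -p*log2(p) = 0.4757
H = sum of terms = 0.9934
Rounded to 2 decimals: 0.99

0.99


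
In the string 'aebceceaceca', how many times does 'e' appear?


Scanning 'aebceceaceca' for 'e':
  Position 1: 'e' -> MATCH (count: 1)
  Position 4: 'e' -> MATCH (count: 2)
  Position 6: 'e' -> MATCH (count: 3)
  Position 9: 'e' -> MATCH (count: 4)
Total occurrences of 'e': 4

4


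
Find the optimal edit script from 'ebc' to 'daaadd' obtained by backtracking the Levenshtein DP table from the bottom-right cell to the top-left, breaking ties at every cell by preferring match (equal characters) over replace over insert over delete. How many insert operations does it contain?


Edit distance = 6. Backtracking from cell (3, 6) with preference match > replace > insert > delete,
then listing the resulting alignment 'ebc' -> 'daaadd' left to right:
  Step 1: insert 'd' [insertion #1]
  Step 2: insert 'a' [insertion #2]
  Step 3: insert 'a' [insertion #3]
  Step 4: replace e->a
  Step 5: replace b->d
  Step 6: replace c->d
Total insertions: 3

3


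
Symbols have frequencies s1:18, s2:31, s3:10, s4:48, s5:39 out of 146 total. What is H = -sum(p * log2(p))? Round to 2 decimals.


Computing entropy H = -sum(p_i * log2(p_i)):
  s1: p = 18/146 = 0.1233, -p*log2(p) = 0.3723
  s2: p = 31/146 = 0.2123, -p*log2(p) = 0.4747
  s3: p = 10/146 = 0.0685, -p*log2(p) = 0.2649
  s4: p = 48/146 = 0.3288, -p*log2(p) = 0.5276
  s5: p = 39/146 = 0.2671, -p*log2(p) = 0.5087
H = sum of terms = 2.1482
Rounded to 2 decimals: 2.15

2.15


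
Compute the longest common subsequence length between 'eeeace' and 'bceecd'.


DP table for LCS of 'eeeace' and 'bceecd':
       b  c  e  e  c  d
    0  0  0  0  0  0  0
  e 0  0  0  1  1  1  1
  e 0  0  0  1  2  2  2
  e 0  0  0  1  2  2  2
  a 0  0  0  1  2  2  2
  c 0  0  1  1  2  3  3
  e 0  0  1  2  2  3  3
LCS: 'eec'
LCS length = 3

3


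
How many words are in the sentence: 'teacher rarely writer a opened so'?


Counting words by splitting on spaces:
  Word 1: 'teacher'
  Word 2: 'rarely'
  Word 3: 'writer'
  Word 4: 'a'
  Word 5: 'opened'
  Word 6: 'so'
Total words: 6

6


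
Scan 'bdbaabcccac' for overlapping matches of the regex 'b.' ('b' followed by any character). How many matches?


Pattern: b. means 'b' followed by any character.
Scanning 'bdbaabcccac' position-by-position:
  Pos 0: window 'bd' -> MATCH
  Pos 1: window 'db' -> no
  Pos 2: window 'ba' -> MATCH
  Pos 3: window 'aa' -> no
  Pos 4: window 'ab' -> no
  Pos 5: window 'bc' -> MATCH
  Pos 6: window 'cc' -> no
  Pos 7: window 'cc' -> no
  Pos 8: window 'ca' -> no
  Pos 9: window 'ac' -> no
  Pos 10: window 'c' -> no
Total matches: 3

3


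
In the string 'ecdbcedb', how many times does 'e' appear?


Scanning 'ecdbcedb' for 'e':
  Position 0: 'e' -> MATCH (count: 1)
  Position 5: 'e' -> MATCH (count: 2)
Total occurrences of 'e': 2

2


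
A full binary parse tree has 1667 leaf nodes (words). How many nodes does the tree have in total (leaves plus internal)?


Leaf nodes (terminals): 1667
Internal nodes = n - 1 = 1667 - 1 = 1666
Total = leaves + internal = 1667 + 1666 = 3333

3333


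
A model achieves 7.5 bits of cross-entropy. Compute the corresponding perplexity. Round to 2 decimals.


Perplexity formula: PP = 2^H
H = 7.5
PP = 2^7.5
Decompose: 2^7.5 = 2^7 * 2^0.5 = 2^7 * sqrt(2)
2^7 = 128, sqrt(2) ~ 1.4142136
PP ~ 128 * 1.4142136 = 181.0193408
Rounded to 2 decimals: 181.02

181.02


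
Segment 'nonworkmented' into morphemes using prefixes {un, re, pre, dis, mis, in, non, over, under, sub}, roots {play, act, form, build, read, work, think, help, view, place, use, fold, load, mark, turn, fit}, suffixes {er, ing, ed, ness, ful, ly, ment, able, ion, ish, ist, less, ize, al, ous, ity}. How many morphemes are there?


Segmenting 'nonworkmented' against the inventory:
  'non' -> prefix (morpheme 1)
  'work' -> root (morpheme 2)
  'ment' -> suffix (morpheme 3)
  'ed' -> suffix (morpheme 4)
Total morphemes: 4

4


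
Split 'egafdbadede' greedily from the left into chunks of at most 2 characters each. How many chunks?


'egafdbadede' has 11 characters.
Chunking with max size 2:
  Chunk 1: 'eg' (positions 0-1)
  Chunk 2: 'af' (positions 2-3)
  Chunk 3: 'db' (positions 4-5)
  Chunk 4: 'ad' (positions 6-7)
  Chunk 5: 'ed' (positions 8-9)
  Chunk 6: 'e' (positions 10-10)
Total chunks: ceil(11 / 2) = 6

6


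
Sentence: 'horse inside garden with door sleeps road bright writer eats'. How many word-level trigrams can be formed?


Word trigrams from [10] words:
  Trigram 1: (horse inside garden)
  Trigram 2: (inside garden with)
  Trigram 3: (garden with door)
  Trigram 4: (with door sleeps)
  Trigram 5: (door sleeps road)
  Trigram 6: (sleeps road bright)
  Trigram 7: (road bright writer)
  Trigram 8: (bright writer eats)
Total word trigrams: 10 - 2 = 8

8
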